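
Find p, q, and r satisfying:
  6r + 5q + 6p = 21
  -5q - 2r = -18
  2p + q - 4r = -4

p = -1/2, q = 3, r = 3/2

Row-reduce the augmented matrix:
R1 ← R1 / (6).
R3 ← R3 − 2·R1.
R2 ← R2 / (-5).
R1 ← R1 − 5/6·R2.
R3 ← R3 + 2/3·R2.
R3 ← R3 / (-86/15).
R1 ← R1 − 2/3·R3.
R2 ← R2 − 2/5·R3.
Reading off the reduced rows gives p = -1/2, q = 3, r = 3/2.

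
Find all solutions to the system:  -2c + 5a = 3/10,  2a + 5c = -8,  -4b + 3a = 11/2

a = -1/2, b = -7/4, c = -7/5

Row-reduce the augmented matrix:
R1 ← R1 / (5).
R2 ← R2 − 2·R1.
R3 ← R3 − 3·R1.
Swap R2 and R3.
R2 ← R2 / (-4).
R3 ← R3 / (29/5).
R1 ← R1 + 2/5·R3.
R2 ← R2 + 3/10·R3.
Reading off the reduced rows gives a = -1/2, b = -7/4, c = -7/5.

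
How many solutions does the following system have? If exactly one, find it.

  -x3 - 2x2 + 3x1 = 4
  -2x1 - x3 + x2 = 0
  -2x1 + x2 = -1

Row-reduce the augmented matrix:
R1 ← R1 / (3).
R2 ← R2 + 2·R1.
R3 ← R3 + 2·R1.
R2 ← R2 / (-1/3).
R1 ← R1 + 2/3·R2.
R3 ← R3 + 1/3·R2.
R1 ← R1 − 3·R3.
R2 ← R2 − 5·R3.
Reading off the reduced rows gives x1 = -1, x2 = -3, x3 = -1.

x1 = -1, x2 = -3, x3 = -1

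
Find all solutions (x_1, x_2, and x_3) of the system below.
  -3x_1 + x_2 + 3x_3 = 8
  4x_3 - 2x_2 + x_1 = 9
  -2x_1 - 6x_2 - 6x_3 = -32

x_1 = 1, x_2 = 2, x_3 = 3

Row-reduce the augmented matrix:
R1 ← R1 / (-3).
R2 ← R2 − 1·R1.
R3 ← R3 + 2·R1.
R2 ← R2 / (-5/3).
R1 ← R1 + 1/3·R2.
R3 ← R3 + 20/3·R2.
R3 ← R3 / (-28).
R1 ← R1 + 2·R3.
R2 ← R2 + 3·R3.
Reading off the reduced rows gives x_1 = 1, x_2 = 2, x_3 = 3.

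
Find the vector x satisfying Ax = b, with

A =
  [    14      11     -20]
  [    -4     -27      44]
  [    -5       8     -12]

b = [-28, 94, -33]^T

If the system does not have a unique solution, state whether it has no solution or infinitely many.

infinitely many solutions

Row-reduce:
R1 ← R1 / (14).
R2 ← R2 + 4·R1.
R3 ← R3 + 5·R1.
R2 ← R2 / (-167/7).
R1 ← R1 − 11/14·R2.
R3 ← R3 − 167/14·R2.
Rank is 2 with 3 unknowns, leaving x_3 free.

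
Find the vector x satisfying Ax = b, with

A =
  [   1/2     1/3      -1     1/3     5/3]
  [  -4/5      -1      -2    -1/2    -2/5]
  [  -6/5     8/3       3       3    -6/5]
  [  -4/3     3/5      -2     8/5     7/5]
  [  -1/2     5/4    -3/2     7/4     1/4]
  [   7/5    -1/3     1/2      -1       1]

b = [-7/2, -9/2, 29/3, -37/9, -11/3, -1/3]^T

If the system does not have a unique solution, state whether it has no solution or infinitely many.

Row-reduce the augmented matrix:
R1 ← R1 / (1/2).
R2 ← R2 + 4/5·R1.
R3 ← R3 + 6/5·R1.
R4 ← R4 + 4/3·R1.
R5 ← R5 + 1/2·R1.
R6 ← R6 − 7/5·R1.
R2 ← R2 / (-7/15).
R1 ← R1 − 2/3·R2.
R3 ← R3 − 52/15·R2.
R4 ← R4 − 67/45·R2.
R5 ← R5 − 19/12·R2.
R6 ← R6 + 19/15·R2.
R3 ← R3 / (-183/7).
R1 ← R1 + 50/7·R3.
R2 ← R2 − 54/7·R3.
R4 ← R4 + 1696/105·R3.
R5 ← R5 + 103/7·R3.
R6 ← R6 − 183/14·R3.
R4 ← R4 / (311/3294).
R1 ← R1 + 215/549·R4.
R2 ← R2 − 137/122·R4.
R3 ← R3 + 85/549·R4.
R5 ← R5 + 359/4392·R4.
R5 ← R5 / (-9793/15550).
R1 ← R1 − 7956/1555·R5.
R2 ← R2 + 79893/7775·R5.
R3 ← R3 − 1236/1555·R5.
R4 ← R4 − 77638/7775·R5.
R6 reduces to 0 = 0, so the extra equation is consistent.
Reading off the reduced rows gives x_1 = -5/3, x_2 = 1, x_3 = 8/3, x_4 = -1, x_5 = 0.

x_1 = -5/3, x_2 = 1, x_3 = 8/3, x_4 = -1, x_5 = 0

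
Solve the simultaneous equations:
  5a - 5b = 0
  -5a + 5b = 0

infinitely many solutions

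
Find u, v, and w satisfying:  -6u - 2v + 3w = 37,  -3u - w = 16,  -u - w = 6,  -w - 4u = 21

Row-reduce the augmented matrix:
R1 ← R1 / (-6).
R2 ← R2 + 3·R1.
R3 ← R3 + 1·R1.
R4 ← R4 + 4·R1.
R1 ← R1 − 1/3·R2.
R3 ← R3 − 1/3·R2.
R4 ← R4 − 4/3·R2.
R3 ← R3 / (-2/3).
R1 ← R1 − 1/3·R3.
R2 ← R2 + 5/2·R3.
R4 ← R4 − 1/3·R3.
R4 reduces to 0 = 0, so the extra equation is consistent.
Reading off the reduced rows gives u = -5, v = -5, w = -1.

u = -5, v = -5, w = -1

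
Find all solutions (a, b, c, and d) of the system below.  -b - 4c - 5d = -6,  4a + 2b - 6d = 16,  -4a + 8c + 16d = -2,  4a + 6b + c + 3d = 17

Row-reduce:
Swap R1 and R2.
R1 ← R1 / (4).
R3 ← R3 + 4·R1.
R4 ← R4 − 4·R1.
R2 ← R2 / (-1).
R1 ← R1 − 1/2·R2.
R3 ← R3 − 2·R2.
R4 ← R4 − 4·R2.
Swap R3 and R4.
R3 ← R3 / (-15).
R1 ← R1 + 2·R3.
R2 ← R2 − 4·R3.
Row 4 reduces to 0 = 2, a contradiction. The system is inconsistent.

no solution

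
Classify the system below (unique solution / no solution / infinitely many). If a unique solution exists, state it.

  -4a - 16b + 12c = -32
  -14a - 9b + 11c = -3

Row-reduce:
R1 ← R1 / (-4).
R2 ← R2 + 14·R1.
R2 ← R2 / (47).
R1 ← R1 − 4·R2.
Rank is 2 with 3 unknowns, leaving c free.

infinitely many solutions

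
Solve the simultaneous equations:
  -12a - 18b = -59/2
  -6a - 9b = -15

Row-reduce:
R1 ← R1 / (-12).
R2 ← R2 + 6·R1.
Row 2 reduces to 0 = -1/4, a contradiction. The system is inconsistent.

no solution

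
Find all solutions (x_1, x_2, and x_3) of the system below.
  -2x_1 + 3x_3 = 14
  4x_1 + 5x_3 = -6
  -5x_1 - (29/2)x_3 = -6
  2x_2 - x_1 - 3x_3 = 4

Row-reduce:
R1 ← R1 / (-2).
R2 ← R2 − 4·R1.
R3 ← R3 + 5·R1.
R4 ← R4 + 1·R1.
Swap R2 and R4.
R2 ← R2 / (2).
R3 ← R3 / (-22).
R1 ← R1 + 3/2·R3.
R2 ← R2 + 9/4·R3.
R4 ← R4 − 11·R3.
Row 4 reduces to 0 = 3/2, a contradiction. The system is inconsistent.

no solution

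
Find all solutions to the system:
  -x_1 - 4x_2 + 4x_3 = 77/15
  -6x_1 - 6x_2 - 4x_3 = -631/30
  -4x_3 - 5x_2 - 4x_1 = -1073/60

Row-reduce the augmented matrix:
R1 ← R1 / (-1).
R2 ← R2 + 6·R1.
R3 ← R3 + 4·R1.
R2 ← R2 / (18).
R1 ← R1 − 4·R2.
R3 ← R3 − 11·R2.
R3 ← R3 / (-26/9).
R1 ← R1 − 20/9·R3.
R2 ← R2 + 14/9·R3.
Reading off the reduced rows gives x_1 = 6/5, x_2 = 3/4, x_3 = 7/3.

x_1 = 6/5, x_2 = 3/4, x_3 = 7/3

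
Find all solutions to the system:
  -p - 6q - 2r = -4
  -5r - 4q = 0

infinitely many solutions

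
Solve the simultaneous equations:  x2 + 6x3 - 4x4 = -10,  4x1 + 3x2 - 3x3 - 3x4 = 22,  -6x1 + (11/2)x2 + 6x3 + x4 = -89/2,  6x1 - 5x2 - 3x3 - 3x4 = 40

Row-reduce:
Swap R1 and R2.
R1 ← R1 / (4).
R3 ← R3 + 6·R1.
R4 ← R4 − 6·R1.
R1 ← R1 − 3/4·R2.
R3 ← R3 − 10·R2.
R4 ← R4 + 19/2·R2.
R3 ← R3 / (-117/2).
R1 ← R1 + 21/4·R3.
R2 ← R2 − 6·R3.
R4 ← R4 − 117/2·R3.
Row 4 reduces to 0 = 1/2, a contradiction. The system is inconsistent.

no solution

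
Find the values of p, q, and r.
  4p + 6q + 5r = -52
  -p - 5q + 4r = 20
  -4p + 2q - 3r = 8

p = -3, q = -5, r = -2

Row-reduce the augmented matrix:
R1 ← R1 / (4).
R2 ← R2 + 1·R1.
R3 ← R3 + 4·R1.
R2 ← R2 / (-7/2).
R1 ← R1 − 3/2·R2.
R3 ← R3 − 8·R2.
R3 ← R3 / (14).
R1 ← R1 − 7/2·R3.
R2 ← R2 + 3/2·R3.
Reading off the reduced rows gives p = -3, q = -5, r = -2.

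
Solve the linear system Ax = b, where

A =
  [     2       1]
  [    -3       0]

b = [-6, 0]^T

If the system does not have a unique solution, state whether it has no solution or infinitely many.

x_1 = 0, x_2 = -6

Row-reduce the augmented matrix:
R1 ← R1 / (2).
R2 ← R2 + 3·R1.
R2 ← R2 / (3/2).
R1 ← R1 − 1/2·R2.
Reading off the reduced rows gives x_1 = 0, x_2 = -6.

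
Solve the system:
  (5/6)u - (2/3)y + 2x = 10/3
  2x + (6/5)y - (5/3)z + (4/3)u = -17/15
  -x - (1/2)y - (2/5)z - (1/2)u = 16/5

Row-reduce:
R1 ← R1 / (2).
R2 ← R2 − 2·R1.
R3 ← R3 + 1·R1.
R2 ← R2 / (28/15).
R1 ← R1 + 1/3·R2.
R3 ← R3 + 5/6·R2.
R3 ← R3 / (-961/840).
R1 ← R1 + 25/84·R3.
R2 ← R2 + 25/28·R3.
Rank is 3 with 4 unknowns, leaving u free.

infinitely many solutions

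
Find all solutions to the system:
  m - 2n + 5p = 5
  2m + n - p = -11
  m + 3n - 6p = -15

no solution

Row-reduce:
R2 ← R2 − 2·R1.
R3 ← R3 − 1·R1.
R2 ← R2 / (5).
R1 ← R1 + 2·R2.
R3 ← R3 − 5·R2.
Row 3 reduces to 0 = 1, a contradiction. The system is inconsistent.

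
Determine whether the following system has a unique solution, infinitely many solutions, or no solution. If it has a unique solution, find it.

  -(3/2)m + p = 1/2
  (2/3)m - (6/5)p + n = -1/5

Row-reduce:
R1 ← R1 / (-3/2).
R2 ← R2 − 2/3·R1.
Rank is 2 with 3 unknowns, leaving p free.

infinitely many solutions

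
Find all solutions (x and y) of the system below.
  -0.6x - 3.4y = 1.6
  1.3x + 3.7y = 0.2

x = 3, y = -1

Row-reduce the augmented matrix:
R1 ← R1 / (-3/5).
R2 ← R2 − 13/10·R1.
R2 ← R2 / (-11/3).
R1 ← R1 − 17/3·R2.
Reading off the reduced rows gives x = 3, y = -1.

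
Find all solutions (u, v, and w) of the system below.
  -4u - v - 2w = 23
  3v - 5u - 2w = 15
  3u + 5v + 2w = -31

Row-reduce:
R1 ← R1 / (-4).
R2 ← R2 + 5·R1.
R3 ← R3 − 3·R1.
R2 ← R2 / (17/4).
R1 ← R1 − 1/4·R2.
R3 ← R3 − 17/4·R2.
Rank is 2 with 3 unknowns, leaving w free.

infinitely many solutions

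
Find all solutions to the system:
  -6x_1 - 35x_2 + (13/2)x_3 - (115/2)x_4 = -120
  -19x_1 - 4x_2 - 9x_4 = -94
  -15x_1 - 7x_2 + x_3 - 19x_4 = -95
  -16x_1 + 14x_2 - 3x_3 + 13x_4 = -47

no solution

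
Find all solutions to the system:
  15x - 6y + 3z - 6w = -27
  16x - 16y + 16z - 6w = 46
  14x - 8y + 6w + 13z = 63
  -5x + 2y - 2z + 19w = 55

Row-reduce the augmented matrix:
R1 ← R1 / (15).
R2 ← R2 − 16·R1.
R3 ← R3 − 14·R1.
R4 ← R4 + 5·R1.
R2 ← R2 / (-48/5).
R1 ← R1 + 2/5·R2.
R3 ← R3 + 12/5·R2.
R3 ← R3 / (7).
R1 ← R1 + 1/3·R3.
R2 ← R2 + 4/3·R3.
R4 ← R4 + 1·R3.
R4 ← R4 / (261/14).
R1 ← R1 − 11/84·R4.
R2 ← R2 − 361/168·R4.
R3 ← R3 − 23/14·R4.
Reading off the reduced rows gives x = -2, y = -1, z = 5, w = 3.

x = -2, y = -1, z = 5, w = 3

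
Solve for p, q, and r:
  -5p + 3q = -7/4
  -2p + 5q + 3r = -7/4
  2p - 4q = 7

p = -1, q = -9/4, r = 5/2

Row-reduce the augmented matrix:
R1 ← R1 / (-5).
R2 ← R2 + 2·R1.
R3 ← R3 − 2·R1.
R2 ← R2 / (19/5).
R1 ← R1 + 3/5·R2.
R3 ← R3 + 14/5·R2.
R3 ← R3 / (42/19).
R1 ← R1 − 9/19·R3.
R2 ← R2 − 15/19·R3.
Reading off the reduced rows gives p = -1, q = -9/4, r = 5/2.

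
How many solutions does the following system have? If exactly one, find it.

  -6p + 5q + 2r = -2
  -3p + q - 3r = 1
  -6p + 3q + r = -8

Row-reduce the augmented matrix:
R1 ← R1 / (-6).
R2 ← R2 + 3·R1.
R3 ← R3 + 6·R1.
R2 ← R2 / (-3/2).
R1 ← R1 + 5/6·R2.
R3 ← R3 + 2·R2.
R3 ← R3 / (13/3).
R1 ← R1 − 17/9·R3.
R2 ← R2 − 8/3·R3.
Reading off the reduced rows gives p = 3, q = 4, r = -2.

p = 3, q = 4, r = -2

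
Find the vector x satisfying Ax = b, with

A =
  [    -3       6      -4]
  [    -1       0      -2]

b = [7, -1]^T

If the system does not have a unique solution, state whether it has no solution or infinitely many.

Row-reduce:
R1 ← R1 / (-3).
R2 ← R2 + 1·R1.
R2 ← R2 / (-2).
R1 ← R1 + 2·R2.
Rank is 2 with 3 unknowns, leaving x_3 free.

infinitely many solutions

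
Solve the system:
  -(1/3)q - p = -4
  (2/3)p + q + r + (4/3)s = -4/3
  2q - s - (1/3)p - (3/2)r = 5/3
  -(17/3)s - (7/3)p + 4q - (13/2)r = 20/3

Row-reduce:
R1 ← R1 / (-1).
R2 ← R2 − 2/3·R1.
R3 ← R3 + 1/3·R1.
R4 ← R4 + 7/3·R1.
R2 ← R2 / (7/9).
R1 ← R1 − 1/3·R2.
R3 ← R3 − 19/9·R2.
R4 ← R4 − 43/9·R2.
R3 ← R3 / (-59/14).
R1 ← R1 + 3/7·R3.
R2 ← R2 − 9/7·R3.
R4 ← R4 + 177/14·R3.
Row 4 reduces to 0 = -1, a contradiction. The system is inconsistent.

no solution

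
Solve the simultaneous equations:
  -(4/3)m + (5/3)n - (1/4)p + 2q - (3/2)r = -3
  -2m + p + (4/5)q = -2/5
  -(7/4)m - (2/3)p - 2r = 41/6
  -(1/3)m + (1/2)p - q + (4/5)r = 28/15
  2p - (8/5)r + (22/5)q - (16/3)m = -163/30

Row-reduce:
R1 ← R1 / (-4/3).
R2 ← R2 + 2·R1.
R3 ← R3 + 7/4·R1.
R4 ← R4 + 1/3·R1.
R5 ← R5 + 16/3·R1.
R2 ← R2 / (-5/2).
R1 ← R1 + 5/4·R2.
R3 ← R3 + 35/16·R2.
R4 ← R4 + 5/12·R2.
R5 ← R5 + 20/3·R2.
R3 ← R3 / (-37/24).
R1 ← R1 + 1/2·R3.
R2 ← R2 + 11/20·R3.
R4 ← R4 − 1/3·R3.
R5 ← R5 + 2/3·R3.
R4 ← R4 / (-713/555).
R1 ← R1 + 32/185·R4.
R2 ← R2 − 209/185·R4.
R3 ← R3 − 84/185·R4.
R5 ← R5 − 1426/555·R4.
Row 5 reduces to 0 = -1/2, a contradiction. The system is inconsistent.

no solution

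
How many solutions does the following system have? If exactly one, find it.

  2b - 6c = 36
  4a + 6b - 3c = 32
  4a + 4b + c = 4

Row-reduce the augmented matrix:
Swap R1 and R2.
R1 ← R1 / (4).
R3 ← R3 − 4·R1.
R2 ← R2 / (2).
R1 ← R1 − 3/2·R2.
R3 ← R3 + 2·R2.
R3 ← R3 / (-2).
R1 ← R1 − 15/4·R3.
R2 ← R2 + 3·R3.
Reading off the reduced rows gives a = -4, b = 6, c = -4.

a = -4, b = 6, c = -4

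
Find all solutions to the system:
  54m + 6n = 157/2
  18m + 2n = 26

no solution

Row-reduce:
R1 ← R1 / (54).
R2 ← R2 − 18·R1.
Row 2 reduces to 0 = -1/6, a contradiction. The system is inconsistent.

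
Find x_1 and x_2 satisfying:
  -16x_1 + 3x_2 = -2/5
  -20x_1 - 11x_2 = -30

Row-reduce the augmented matrix:
R1 ← R1 / (-16).
R2 ← R2 + 20·R1.
R2 ← R2 / (-59/4).
R1 ← R1 + 3/16·R2.
Reading off the reduced rows gives x_1 = 2/5, x_2 = 2.

x_1 = 2/5, x_2 = 2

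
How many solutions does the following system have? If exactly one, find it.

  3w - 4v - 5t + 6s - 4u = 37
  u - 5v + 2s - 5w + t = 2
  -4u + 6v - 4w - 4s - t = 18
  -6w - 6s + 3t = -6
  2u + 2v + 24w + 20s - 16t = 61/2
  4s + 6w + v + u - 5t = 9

no solution

Row-reduce:
R1 ← R1 / (-4).
R2 ← R2 − 1·R1.
R3 ← R3 + 4·R1.
R5 ← R5 − 2·R1.
R6 ← R6 − 1·R1.
R2 ← R2 / (-6).
R1 ← R1 − 1·R2.
R3 ← R3 − 10·R2.
R3 ← R3 / (-169/12).
R1 ← R1 + 35/24·R3.
R2 ← R2 − 17/24·R3.
R4 ← R4 + 6·R3.
R5 ← R5 − 51/2·R3.
R6 ← R6 − 27/4·R3.
R4 ← R4 / (-714/169).
R1 ← R1 + 82/169·R4.
R2 ← R2 + 134/169·R4.
R3 ← R3 − 50/169·R4.
R5 ← R5 − 2612/169·R4.
R6 ← R6 − 592/169·R4.
R5 ← R5 / (-788/119).
R1 ← R1 − 159/238·R5.
R2 ← R2 + 13/238·R5.
R3 ← R3 + 18/119·R5.
R4 ← R4 + 83/238·R5.
R6 ← R6 + 394/119·R5.
Row 6 reduces to 0 = -1/4, a contradiction. The system is inconsistent.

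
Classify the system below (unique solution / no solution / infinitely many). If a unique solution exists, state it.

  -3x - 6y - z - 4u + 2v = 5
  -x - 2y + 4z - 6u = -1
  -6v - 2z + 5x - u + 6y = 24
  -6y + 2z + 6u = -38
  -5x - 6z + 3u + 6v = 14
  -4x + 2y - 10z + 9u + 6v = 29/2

no solution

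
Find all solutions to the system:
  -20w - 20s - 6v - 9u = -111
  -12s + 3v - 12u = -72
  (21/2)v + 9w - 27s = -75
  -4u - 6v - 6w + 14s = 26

Row-reduce:
R1 ← R1 / (-9).
R2 ← R2 + 12·R1.
R4 ← R4 + 4·R1.
R2 ← R2 / (11).
R1 ← R1 − 2/3·R2.
R3 ← R3 − 21/2·R2.
R4 ← R4 + 10/3·R2.
R3 ← R3 / (-181/11).
R1 ← R1 − 20/33·R3.
R2 ← R2 − 80/33·R3.
R4 ← R4 − 362/33·R3.
Rank is 3 with 4 unknowns, leaving s free.

infinitely many solutions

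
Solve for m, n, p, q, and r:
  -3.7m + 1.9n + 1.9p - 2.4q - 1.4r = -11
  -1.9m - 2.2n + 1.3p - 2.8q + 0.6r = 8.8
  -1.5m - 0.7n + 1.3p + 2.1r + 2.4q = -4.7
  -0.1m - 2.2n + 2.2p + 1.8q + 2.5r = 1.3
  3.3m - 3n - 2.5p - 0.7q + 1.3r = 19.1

m = 0, n = -6, p = -2, q = 0, r = -3

Row-reduce the augmented matrix:
R1 ← R1 / (-37/10).
R2 ← R2 + 19/10·R1.
R3 ← R3 + 3/2·R1.
R4 ← R4 + 1/10·R1.
R5 ← R5 − 33/10·R1.
R2 ← R2 / (-235/74).
R1 ← R1 + 19/37·R2.
R3 ← R3 + 272/185·R2.
R4 ← R4 + 833/370·R2.
R5 ← R5 + 483/370·R2.
R3 ← R3 / (446/1175).
R1 ← R1 + 133/235·R3.
R2 ← R2 + 24/235·R3.
R4 ← R4 − 4509/2350·R3.
R5 ← R5 + 1103/1175·R3.
R4 ← R4 / (-19783/1115).
R1 ← R1 − 1564/223·R4.
R2 ← R2 − 356/223·R4.
R3 ← R3 − 2408/223·R4.
R5 ← R5 − 17707/2230·R4.
R5 ← R5 / (5224421/7913200).
R1 ← R1 + 96719/395660·R5.
R2 ← R2 + 25845/39566·R5.
R3 ← R3 − 26301/395660·R5.
R4 ← R4 − 392251/791320·R5.
Reading off the reduced rows gives m = 0, n = -6, p = -2, q = 0, r = -3.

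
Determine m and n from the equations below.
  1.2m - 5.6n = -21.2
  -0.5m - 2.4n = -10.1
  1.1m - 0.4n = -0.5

m = 1, n = 4

Row-reduce the augmented matrix:
R1 ← R1 / (6/5).
R2 ← R2 + 1/2·R1.
R3 ← R3 − 11/10·R1.
R2 ← R2 / (-71/15).
R1 ← R1 + 14/3·R2.
R3 ← R3 − 71/15·R2.
R3 reduces to 0 = 0, so the extra equation is consistent.
Reading off the reduced rows gives m = 1, n = 4.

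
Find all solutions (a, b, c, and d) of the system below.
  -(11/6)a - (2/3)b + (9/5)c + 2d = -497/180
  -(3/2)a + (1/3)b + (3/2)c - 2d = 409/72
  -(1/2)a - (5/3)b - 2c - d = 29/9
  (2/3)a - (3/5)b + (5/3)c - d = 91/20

a = 0, b = -4/3, c = 3/4, d = -5/2

Row-reduce the augmented matrix:
R1 ← R1 / (-11/6).
R2 ← R2 + 3/2·R1.
R3 ← R3 + 1/2·R1.
R4 ← R4 − 2/3·R1.
R2 ← R2 / (29/33).
R1 ← R1 − 4/11·R2.
R3 ← R3 + 49/33·R2.
R4 ← R4 + 139/165·R2.
R3 ← R3 / (-709/290).
R1 ← R1 + 144/145·R3.
R2 ← R2 − 9/290·R3.
R4 ← R4 − 10211/4350·R3.
R4 ← R4 / (-118492/10635).
R1 ← R1 − 2508/709·R4.
R2 ← R2 + 3003/709·R4.
R3 ← R3 − 2230/709·R4.
Reading off the reduced rows gives a = 0, b = -4/3, c = 3/4, d = -5/2.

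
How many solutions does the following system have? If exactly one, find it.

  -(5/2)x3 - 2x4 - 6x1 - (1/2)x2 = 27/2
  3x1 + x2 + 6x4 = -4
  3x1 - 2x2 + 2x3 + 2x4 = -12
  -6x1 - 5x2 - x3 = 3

Row-reduce:
R1 ← R1 / (-6).
R2 ← R2 − 3·R1.
R3 ← R3 − 3·R1.
R4 ← R4 + 6·R1.
R2 ← R2 / (3/4).
R1 ← R1 − 1/12·R2.
R3 ← R3 + 9/4·R2.
R4 ← R4 + 9/2·R2.
R3 ← R3 / (-3).
R1 ← R1 − 5/9·R3.
R2 ← R2 + 5/3·R3.
R4 ← R4 + 6·R3.
Rank is 3 with 4 unknowns, leaving x4 free.

infinitely many solutions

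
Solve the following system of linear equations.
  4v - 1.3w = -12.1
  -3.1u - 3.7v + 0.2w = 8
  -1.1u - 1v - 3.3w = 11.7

Row-reduce the augmented matrix:
Swap R1 and R2.
R1 ← R1 / (-31/10).
R3 ← R3 + 11/10·R1.
R2 ← R2 / (4).
R1 ← R1 − 37/31·R2.
R3 ← R3 − 97/310·R2.
R3 ← R3 / (-40539/12400).
R1 ← R1 − 401/1240·R3.
R2 ← R2 + 13/40·R3.
Reading off the reduced rows gives u = 2, v = -4, w = -3.

u = 2, v = -4, w = -3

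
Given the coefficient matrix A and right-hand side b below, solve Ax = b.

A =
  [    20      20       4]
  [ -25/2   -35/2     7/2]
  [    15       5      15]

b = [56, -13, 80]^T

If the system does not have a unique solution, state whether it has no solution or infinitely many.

no solution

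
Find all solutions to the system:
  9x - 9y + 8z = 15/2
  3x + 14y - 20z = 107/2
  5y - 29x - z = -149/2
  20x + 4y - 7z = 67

x = 5/2, y = -1, z = -3

Row-reduce the augmented matrix:
R1 ← R1 / (9).
R2 ← R2 − 3·R1.
R3 ← R3 + 29·R1.
R4 ← R4 − 20·R1.
R2 ← R2 / (17).
R1 ← R1 + 1·R2.
R3 ← R3 + 24·R2.
R4 ← R4 − 24·R2.
R3 ← R3 / (-65/9).
R1 ← R1 + 4/9·R3.
R2 ← R2 + 4/3·R3.
R4 ← R4 − 65/9·R3.
R4 reduces to 0 = 0, so the extra equation is consistent.
Reading off the reduced rows gives x = 5/2, y = -1, z = -3.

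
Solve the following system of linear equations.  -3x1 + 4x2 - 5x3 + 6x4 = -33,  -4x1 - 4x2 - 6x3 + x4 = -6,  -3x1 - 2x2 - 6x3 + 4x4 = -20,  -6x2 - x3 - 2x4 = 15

no solution

Row-reduce:
R1 ← R1 / (-3).
R2 ← R2 + 4·R1.
R3 ← R3 + 3·R1.
R2 ← R2 / (-28/3).
R1 ← R1 + 4/3·R2.
R3 ← R3 + 6·R2.
R4 ← R4 + 6·R2.
R3 ← R3 / (-10/7).
R1 ← R1 − 11/7·R3.
R2 ← R2 + 1/14·R3.
R4 ← R4 + 10/7·R3.
Row 4 reduces to 0 = 2, a contradiction. The system is inconsistent.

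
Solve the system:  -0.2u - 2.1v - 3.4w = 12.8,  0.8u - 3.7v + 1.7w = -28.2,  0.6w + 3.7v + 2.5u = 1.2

Row-reduce the augmented matrix:
R1 ← R1 / (-1/5).
R2 ← R2 − 4/5·R1.
R3 ← R3 − 5/2·R1.
R2 ← R2 / (-121/10).
R1 ← R1 − 21/2·R2.
R3 ← R3 + 451/20·R2.
R3 ← R3 / (-4339/220).
R1 ← R1 − 1615/242·R3.
R2 ← R2 − 119/121·R3.
Reading off the reduced rows gives u = -4, v = 4, w = -6.

u = -4, v = 4, w = -6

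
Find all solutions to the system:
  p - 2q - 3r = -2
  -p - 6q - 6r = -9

infinitely many solutions

Row-reduce:
R2 ← R2 + 1·R1.
R2 ← R2 / (-8).
R1 ← R1 + 2·R2.
Rank is 2 with 3 unknowns, leaving r free.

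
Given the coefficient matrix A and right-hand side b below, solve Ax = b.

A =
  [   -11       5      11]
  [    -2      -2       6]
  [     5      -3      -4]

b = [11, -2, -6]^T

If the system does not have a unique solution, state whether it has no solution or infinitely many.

infinitely many solutions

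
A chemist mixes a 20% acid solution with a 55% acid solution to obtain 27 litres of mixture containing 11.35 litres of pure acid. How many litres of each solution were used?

Let a = litres of solution A, b = litres of solution B.
  a + b = 27
  (1/5)a + (11/20)b = 227/20
From equation 1: a = 27 − b.
Substitute into equation 2 and solve: b = 17.
Then a = 10.

litres of solution A: 10, litres of solution B: 17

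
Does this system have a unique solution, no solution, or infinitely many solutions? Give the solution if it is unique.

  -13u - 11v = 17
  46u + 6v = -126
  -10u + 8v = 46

u = -3, v = 2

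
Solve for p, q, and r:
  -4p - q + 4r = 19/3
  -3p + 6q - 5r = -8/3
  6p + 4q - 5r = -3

Row-reduce the augmented matrix:
R1 ← R1 / (-4).
R2 ← R2 + 3·R1.
R3 ← R3 − 6·R1.
R2 ← R2 / (27/4).
R1 ← R1 − 1/4·R2.
R3 ← R3 − 5/2·R2.
R3 ← R3 / (107/27).
R1 ← R1 + 19/27·R3.
R2 ← R2 + 32/27·R3.
Reading off the reduced rows gives p = 1/3, q = 5/3, r = 7/3.

p = 1/3, q = 5/3, r = 7/3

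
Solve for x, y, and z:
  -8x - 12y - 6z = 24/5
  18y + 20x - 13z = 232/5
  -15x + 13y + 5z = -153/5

Row-reduce the augmented matrix:
R1 ← R1 / (-8).
R2 ← R2 − 20·R1.
R3 ← R3 + 15·R1.
R2 ← R2 / (-12).
R1 ← R1 − 3/2·R2.
R3 ← R3 − 71/2·R2.
R3 ← R3 / (-799/12).
R1 ← R1 + 11/4·R3.
R2 ← R2 − 7/3·R3.
Reading off the reduced rows gives x = 6/5, y = -1/5, z = -2.

x = 6/5, y = -1/5, z = -2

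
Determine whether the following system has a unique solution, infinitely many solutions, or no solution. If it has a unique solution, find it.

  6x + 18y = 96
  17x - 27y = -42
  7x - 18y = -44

Row-reduce:
R1 ← R1 / (6).
R2 ← R2 − 17·R1.
R3 ← R3 − 7·R1.
R2 ← R2 / (-78).
R1 ← R1 − 3·R2.
R3 ← R3 + 39·R2.
Row 3 reduces to 0 = 1, a contradiction. The system is inconsistent.

no solution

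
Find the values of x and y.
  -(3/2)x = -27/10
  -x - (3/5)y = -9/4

x = 9/5, y = 3/4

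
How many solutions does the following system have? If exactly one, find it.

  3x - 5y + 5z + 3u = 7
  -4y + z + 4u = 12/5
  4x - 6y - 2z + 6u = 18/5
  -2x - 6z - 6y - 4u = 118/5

Row-reduce the augmented matrix:
R1 ← R1 / (3).
R3 ← R3 − 4·R1.
R4 ← R4 + 2·R1.
R2 ← R2 / (-4).
R1 ← R1 + 5/3·R2.
R3 ← R3 − 2/3·R2.
R4 ← R4 + 28/3·R2.
R3 ← R3 / (-17/2).
R1 ← R1 − 5/4·R3.
R2 ← R2 + 1/4·R3.
R4 ← R4 + 5·R3.
R4 ← R4 / (-658/51).
R1 ← R1 + 14/51·R4.
R2 ← R2 + 55/51·R4.
R3 ← R3 + 16/51·R4.
Reading off the reduced rows gives x = 0, y = -13/5, z = 0, u = -2.

x = 0, y = -13/5, z = 0, u = -2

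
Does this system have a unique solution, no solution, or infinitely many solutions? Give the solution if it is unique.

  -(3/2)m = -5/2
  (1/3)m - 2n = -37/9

Row-reduce the augmented matrix:
R1 ← R1 / (-3/2).
R2 ← R2 − 1/3·R1.
R2 ← R2 / (-2).
Reading off the reduced rows gives m = 5/3, n = 7/3.

m = 5/3, n = 7/3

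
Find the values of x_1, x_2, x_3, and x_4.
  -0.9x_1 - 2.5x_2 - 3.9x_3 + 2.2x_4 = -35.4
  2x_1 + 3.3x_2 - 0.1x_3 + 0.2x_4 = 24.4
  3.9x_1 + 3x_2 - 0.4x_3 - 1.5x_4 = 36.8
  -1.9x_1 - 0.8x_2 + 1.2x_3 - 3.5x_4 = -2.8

Row-reduce the augmented matrix:
R1 ← R1 / (-9/10).
R2 ← R2 − 2·R1.
R3 ← R3 − 39/10·R1.
R4 ← R4 + 19/10·R1.
R2 ← R2 / (-203/90).
R1 ← R1 − 25/9·R2.
R3 ← R3 + 47/6·R2.
R4 ← R4 − 403/90·R2.
R3 ← R3 / (13343/1015).
R1 ← R1 + 1312/203·R3.
R2 ← R2 − 789/203·R3.
R4 ← R4 + 1618/203·R3.
R4 ← R4 / (-9429/2426).
R1 ← R1 + 1112/1213·R4.
R2 ← R2 − 1441/2426·R4.
R3 ← R3 + 1779/2426·R4.
Reading off the reduced rows gives x_1 = 6, x_2 = 4, x_3 = 4, x_4 = -2.

x_1 = 6, x_2 = 4, x_3 = 4, x_4 = -2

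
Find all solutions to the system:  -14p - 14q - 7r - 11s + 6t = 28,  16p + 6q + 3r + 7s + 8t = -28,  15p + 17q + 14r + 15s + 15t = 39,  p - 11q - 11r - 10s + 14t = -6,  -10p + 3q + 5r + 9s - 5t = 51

p = -5, q = 4, r = -1, s = 1, t = 3

Row-reduce the augmented matrix:
R1 ← R1 / (-14).
R2 ← R2 − 16·R1.
R3 ← R3 − 15·R1.
R4 ← R4 − 1·R1.
R5 ← R5 + 10·R1.
R2 ← R2 / (-10).
R1 ← R1 − 1·R2.
R3 ← R3 − 2·R2.
R4 ← R4 + 12·R2.
R5 ← R5 − 13·R2.
R3 ← R3 / (11/2).
R2 ← R2 − 1/2·R3.
R4 ← R4 + 11/2·R3.
R5 ← R5 − 7/2·R3.
R4 ← R4 / (-2).
R1 ← R1 − 8/35·R4.
R2 ← R2 − 141/385·R4.
R3 ← R3 − 21/55·R4.
R5 ← R5 − 3187/385·R4.
R5 ← R5 / (62693/770).
R1 ← R1 − 121/35·R5.
R2 ← R2 − 109/770·R5.
R3 ← R3 − 929/110·R5.
R4 ← R4 + 21/2·R5.
Reading off the reduced rows gives p = -5, q = 4, r = -1, s = 1, t = 3.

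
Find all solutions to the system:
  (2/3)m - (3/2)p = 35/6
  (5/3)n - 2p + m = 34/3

Row-reduce:
R1 ← R1 / (2/3).
R2 ← R2 − 1·R1.
R2 ← R2 / (5/3).
Rank is 2 with 3 unknowns, leaving p free.

infinitely many solutions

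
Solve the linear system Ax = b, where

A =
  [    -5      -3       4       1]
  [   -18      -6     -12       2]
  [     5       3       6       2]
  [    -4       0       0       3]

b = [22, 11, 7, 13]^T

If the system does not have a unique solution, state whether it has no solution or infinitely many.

no solution

Row-reduce:
R1 ← R1 / (-5).
R2 ← R2 + 18·R1.
R3 ← R3 − 5·R1.
R4 ← R4 + 4·R1.
R2 ← R2 / (24/5).
R1 ← R1 − 3/5·R2.
R4 ← R4 − 12/5·R2.
R3 ← R3 / (10).
R1 ← R1 − 5/2·R3.
R2 ← R2 + 11/2·R3.
R4 ← R4 − 10·R3.
Row 4 reduces to 0 = 1/2, a contradiction. The system is inconsistent.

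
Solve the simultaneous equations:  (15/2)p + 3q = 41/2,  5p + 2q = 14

no solution

Row-reduce:
R1 ← R1 / (15/2).
R2 ← R2 − 5·R1.
Row 2 reduces to 0 = 1/3, a contradiction. The system is inconsistent.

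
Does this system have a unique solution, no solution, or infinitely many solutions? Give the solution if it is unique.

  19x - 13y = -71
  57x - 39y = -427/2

Row-reduce:
R1 ← R1 / (19).
R2 ← R2 − 57·R1.
Row 2 reduces to 0 = -1/2, a contradiction. The system is inconsistent.

no solution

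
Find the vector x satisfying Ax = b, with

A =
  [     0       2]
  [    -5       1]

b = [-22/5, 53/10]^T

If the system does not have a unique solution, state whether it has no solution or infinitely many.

Row-reduce the augmented matrix:
Swap R1 and R2.
R1 ← R1 / (-5).
R2 ← R2 / (2).
R1 ← R1 + 1/5·R2.
Reading off the reduced rows gives x_1 = -3/2, x_2 = -11/5.

x_1 = -3/2, x_2 = -11/5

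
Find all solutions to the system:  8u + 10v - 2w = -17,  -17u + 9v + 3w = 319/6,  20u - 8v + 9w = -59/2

u = -7/3, v = 2/3, w = 5/2

Row-reduce the augmented matrix:
R1 ← R1 / (8).
R2 ← R2 + 17·R1.
R3 ← R3 − 20·R1.
R2 ← R2 / (121/4).
R1 ← R1 − 5/4·R2.
R3 ← R3 + 33·R2.
R3 ← R3 / (139/11).
R1 ← R1 + 24/121·R3.
R2 ← R2 + 5/121·R3.
Reading off the reduced rows gives u = -7/3, v = 2/3, w = 5/2.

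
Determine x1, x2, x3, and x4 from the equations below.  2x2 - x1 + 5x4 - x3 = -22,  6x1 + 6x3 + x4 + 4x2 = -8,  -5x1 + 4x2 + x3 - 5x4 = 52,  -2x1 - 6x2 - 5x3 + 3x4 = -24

Row-reduce the augmented matrix:
R1 ← R1 / (-1).
R2 ← R2 − 6·R1.
R3 ← R3 + 5·R1.
R4 ← R4 + 2·R1.
R2 ← R2 / (16).
R1 ← R1 + 2·R2.
R3 ← R3 + 6·R2.
R4 ← R4 + 10·R2.
R3 ← R3 / (6).
R1 ← R1 − 1·R3.
R4 ← R4 + 3·R3.
R4 ← R4 / (51/16).
R1 ← R1 − 31/16·R4.
R2 ← R2 − 31/16·R4.
R3 ← R3 + 49/16·R4.
Reading off the reduced rows gives x1 = -6, x2 = -1, x3 = 6, x4 = -4.

x1 = -6, x2 = -1, x3 = 6, x4 = -4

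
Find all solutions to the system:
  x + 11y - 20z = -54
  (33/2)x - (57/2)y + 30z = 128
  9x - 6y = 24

Row-reduce:
R2 ← R2 − 33/2·R1.
R3 ← R3 − 9·R1.
R2 ← R2 / (-210).
R1 ← R1 − 11·R2.
R3 ← R3 + 105·R2.
Row 3 reduces to 0 = 1/2, a contradiction. The system is inconsistent.

no solution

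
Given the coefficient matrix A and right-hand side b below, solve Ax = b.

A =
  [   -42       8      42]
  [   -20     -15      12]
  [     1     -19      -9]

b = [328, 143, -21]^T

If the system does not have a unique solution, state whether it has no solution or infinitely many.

Row-reduce:
R1 ← R1 / (-42).
R2 ← R2 + 20·R1.
R3 ← R3 − 1·R1.
R2 ← R2 / (-395/21).
R1 ← R1 + 4/21·R2.
R3 ← R3 + 395/21·R2.
Rank is 2 with 3 unknowns, leaving x_3 free.

infinitely many solutions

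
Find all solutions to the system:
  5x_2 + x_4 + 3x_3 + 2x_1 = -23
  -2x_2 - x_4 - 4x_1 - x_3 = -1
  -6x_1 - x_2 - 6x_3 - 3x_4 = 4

infinitely many solutions

Row-reduce:
R1 ← R1 / (2).
R2 ← R2 + 4·R1.
R3 ← R3 + 6·R1.
R2 ← R2 / (8).
R1 ← R1 − 5/2·R2.
R3 ← R3 − 14·R2.
R3 ← R3 / (-23/4).
R1 ← R1 + 1/16·R3.
R2 ← R2 − 5/8·R3.
Rank is 3 with 4 unknowns, leaving x_4 free.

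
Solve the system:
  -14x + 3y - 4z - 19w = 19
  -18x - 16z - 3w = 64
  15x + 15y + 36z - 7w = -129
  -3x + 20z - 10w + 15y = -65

infinitely many solutions

Row-reduce:
R1 ← R1 / (-14).
R2 ← R2 + 18·R1.
R3 ← R3 − 15·R1.
R4 ← R4 + 3·R1.
R2 ← R2 / (-27/7).
R1 ← R1 + 3/14·R2.
R3 ← R3 − 255/14·R2.
R4 ← R4 − 201/14·R2.
R3 ← R3 / (-176/9).
R1 ← R1 − 8/9·R3.
R2 ← R2 − 76/27·R3.
R4 ← R4 + 176/9·R3.
Rank is 3 with 4 unknowns, leaving w free.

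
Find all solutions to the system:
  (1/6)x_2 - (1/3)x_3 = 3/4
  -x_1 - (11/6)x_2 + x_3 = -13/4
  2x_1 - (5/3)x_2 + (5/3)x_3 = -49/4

x_1 = -3, x_2 = 3, x_3 = -3/4

Row-reduce the augmented matrix:
Swap R1 and R2.
R1 ← R1 / (-1).
R3 ← R3 − 2·R1.
R2 ← R2 / (1/6).
R1 ← R1 − 11/6·R2.
R3 ← R3 + 16/3·R2.
R3 ← R3 / (-7).
R1 ← R1 − 8/3·R3.
R2 ← R2 + 2·R3.
Reading off the reduced rows gives x_1 = -3, x_2 = 3, x_3 = -3/4.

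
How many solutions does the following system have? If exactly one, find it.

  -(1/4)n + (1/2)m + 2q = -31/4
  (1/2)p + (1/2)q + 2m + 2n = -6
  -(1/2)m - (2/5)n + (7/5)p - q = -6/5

Row-reduce:
R1 ← R1 / (1/2).
R2 ← R2 − 2·R1.
R3 ← R3 + 1/2·R1.
R2 ← R2 / (3).
R1 ← R1 + 1/2·R2.
R3 ← R3 + 13/20·R2.
R3 ← R3 / (181/120).
R1 ← R1 − 1/12·R3.
R2 ← R2 − 1/6·R3.
Rank is 3 with 4 unknowns, leaving q free.

infinitely many solutions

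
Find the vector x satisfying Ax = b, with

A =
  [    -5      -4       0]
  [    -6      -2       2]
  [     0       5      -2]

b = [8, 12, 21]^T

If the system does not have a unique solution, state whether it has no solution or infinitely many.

x_1 = -4, x_2 = 3, x_3 = -3

Row-reduce the augmented matrix:
R1 ← R1 / (-5).
R2 ← R2 + 6·R1.
R2 ← R2 / (14/5).
R1 ← R1 − 4/5·R2.
R3 ← R3 − 5·R2.
R3 ← R3 / (-39/7).
R1 ← R1 + 4/7·R3.
R2 ← R2 − 5/7·R3.
Reading off the reduced rows gives x_1 = -4, x_2 = 3, x_3 = -3.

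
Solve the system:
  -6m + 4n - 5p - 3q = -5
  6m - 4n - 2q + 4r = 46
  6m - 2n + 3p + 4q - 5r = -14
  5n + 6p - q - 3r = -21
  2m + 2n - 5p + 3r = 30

Row-reduce the augmented matrix:
R1 ← R1 / (-6).
R2 ← R2 − 6·R1.
R3 ← R3 − 6·R1.
R5 ← R5 − 2·R1.
Swap R2 and R3.
R2 ← R2 / (2).
R1 ← R1 + 2/3·R2.
R4 ← R4 − 5·R2.
R5 ← R5 − 10/3·R2.
R3 ← R3 / (-5).
R1 ← R1 − 1/6·R3.
R2 ← R2 + 1·R3.
R4 ← R4 − 11·R3.
R5 ← R5 + 10/3·R3.
R4 ← R4 / (-29/2).
R1 ← R1 − 2/3·R4.
R2 ← R2 − 3/2·R4.
R3 ← R3 − 1·R4.
R5 ← R5 − 2/3·R4.
R5 ← R5 / (4136/435).
R1 ← R1 + 301/435·R5.
R2 ← R2 + 204/145·R5.
R3 ← R3 − 67/145·R5.
R4 ← R4 + 183/145·R5.
Reading off the reduced rows gives m = 4, n = 0, p = -2, q = -3, r = 4.

m = 4, n = 0, p = -2, q = -3, r = 4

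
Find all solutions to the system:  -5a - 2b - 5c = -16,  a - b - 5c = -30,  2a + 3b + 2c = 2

Row-reduce the augmented matrix:
R1 ← R1 / (-5).
R2 ← R2 − 1·R1.
R3 ← R3 − 2·R1.
R2 ← R2 / (-7/5).
R1 ← R1 − 2/5·R2.
R3 ← R3 − 11/5·R2.
R3 ← R3 / (-66/7).
R1 ← R1 + 5/7·R3.
R2 ← R2 − 30/7·R3.
Reading off the reduced rows gives a = -2, b = -2, c = 6.

a = -2, b = -2, c = 6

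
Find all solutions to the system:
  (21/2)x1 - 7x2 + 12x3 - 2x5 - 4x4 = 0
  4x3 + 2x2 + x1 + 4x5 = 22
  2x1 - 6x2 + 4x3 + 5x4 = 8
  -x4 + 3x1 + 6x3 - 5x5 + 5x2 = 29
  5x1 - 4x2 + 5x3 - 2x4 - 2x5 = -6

no solution

Row-reduce:
R1 ← R1 / (21/2).
R2 ← R2 − 1·R1.
R3 ← R3 − 2·R1.
R4 ← R4 − 3·R1.
R5 ← R5 − 5·R1.
R2 ← R2 / (8/3).
R1 ← R1 + 2/3·R2.
R3 ← R3 + 14/3·R2.
R4 ← R4 − 7·R2.
R5 ← R5 + 2/3·R2.
R3 ← R3 / (47/7).
R1 ← R1 − 13/7·R3.
R2 ← R2 − 15/14·R3.
R4 ← R4 + 69/14·R3.
R4 ← R4 / (363/94).
R1 ← R1 + 97/47·R4.
R2 ← R2 + 83/94·R4.
R3 ← R3 − 45/47·R4.
Row 5 reduces to 0 = -1/2, a contradiction. The system is inconsistent.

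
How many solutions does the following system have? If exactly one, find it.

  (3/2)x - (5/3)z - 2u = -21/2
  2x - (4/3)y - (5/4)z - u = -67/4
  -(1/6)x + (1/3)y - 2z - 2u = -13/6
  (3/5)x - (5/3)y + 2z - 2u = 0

Row-reduce the augmented matrix:
R1 ← R1 / (3/2).
R2 ← R2 − 2·R1.
R3 ← R3 + 1/6·R1.
R4 ← R4 − 3/5·R1.
R2 ← R2 / (-4/3).
R3 ← R3 − 1/3·R2.
R4 ← R4 + 5/3·R2.
R3 ← R3 / (-839/432).
R1 ← R1 + 10/9·R3.
R2 ← R2 + 35/48·R3.
R4 ← R4 − 209/144·R3.
R4 ← R4 / (-19434/4195).
R1 ← R1 + 252/839·R4.
R2 ← R2 + 480/839·R4.
R3 ← R3 − 780/839·R4.
Reading off the reduced rows gives x = -5, y = 3, z = 3, u = -1.

x = -5, y = 3, z = 3, u = -1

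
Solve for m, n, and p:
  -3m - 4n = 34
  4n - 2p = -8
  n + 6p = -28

Row-reduce the augmented matrix:
R1 ← R1 / (-3).
R2 ← R2 / (4).
R1 ← R1 − 4/3·R2.
R3 ← R3 − 1·R2.
R3 ← R3 / (13/2).
R1 ← R1 − 2/3·R3.
R2 ← R2 + 1/2·R3.
Reading off the reduced rows gives m = -6, n = -4, p = -4.

m = -6, n = -4, p = -4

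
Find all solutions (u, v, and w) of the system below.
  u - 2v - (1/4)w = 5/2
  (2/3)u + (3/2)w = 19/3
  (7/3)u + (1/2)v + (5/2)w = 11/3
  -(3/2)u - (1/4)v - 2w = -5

Row-reduce the augmented matrix:
R2 ← R2 − 2/3·R1.
R3 ← R3 − 7/3·R1.
R4 ← R4 + 3/2·R1.
R2 ← R2 / (4/3).
R1 ← R1 + 2·R2.
R3 ← R3 − 31/6·R2.
R4 ← R4 + 13/4·R2.
R3 ← R3 / (-27/8).
R1 ← R1 − 9/4·R3.
R2 ← R2 − 5/4·R3.
R4 ← R4 − 27/16·R3.
R4 reduces to 0 = 0, so the extra equation is consistent.
Reading off the reduced rows gives u = -4, v = -4, w = 6.

u = -4, v = -4, w = 6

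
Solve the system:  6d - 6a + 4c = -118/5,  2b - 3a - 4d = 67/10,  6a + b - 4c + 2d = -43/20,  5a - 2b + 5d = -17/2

a = 3/5, b = -7/4, c = -1/2, d = -3

Row-reduce the augmented matrix:
R1 ← R1 / (-6).
R2 ← R2 + 3·R1.
R3 ← R3 − 6·R1.
R4 ← R4 − 5·R1.
R2 ← R2 / (2).
R3 ← R3 − 1·R2.
R4 ← R4 + 2·R2.
R1 ← R1 + 2/3·R3.
R2 ← R2 + 1·R3.
R4 ← R4 − 4/3·R3.
R4 ← R4 / (-37/3).
R1 ← R1 − 20/3·R4.
R2 ← R2 − 8·R4.
R3 ← R3 − 23/2·R4.
Reading off the reduced rows gives a = 3/5, b = -7/4, c = -1/2, d = -3.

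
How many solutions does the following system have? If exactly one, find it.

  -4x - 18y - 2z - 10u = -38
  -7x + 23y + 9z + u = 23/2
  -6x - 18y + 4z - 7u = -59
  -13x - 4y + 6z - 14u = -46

no solution

Row-reduce:
R1 ← R1 / (-4).
R2 ← R2 + 7·R1.
R3 ← R3 + 6·R1.
R4 ← R4 + 13·R1.
R2 ← R2 / (109/2).
R1 ← R1 − 9/2·R2.
R3 ← R3 − 9·R2.
R4 ← R4 − 109/2·R2.
R3 ← R3 / (538/109).
R1 ← R1 + 58/109·R3.
R2 ← R2 − 25/109·R3.
Row 4 reduces to 0 = -1/2, a contradiction. The system is inconsistent.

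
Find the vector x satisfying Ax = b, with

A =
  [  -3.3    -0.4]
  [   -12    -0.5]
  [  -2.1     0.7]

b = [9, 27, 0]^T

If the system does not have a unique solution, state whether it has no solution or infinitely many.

Row-reduce the augmented matrix:
R1 ← R1 / (-33/10).
R2 ← R2 + 12·R1.
R3 ← R3 + 21/10·R1.
R2 ← R2 / (21/22).
R1 ← R1 − 4/33·R2.
R3 ← R3 − 21/22·R2.
R3 reduces to 0 = 0, so the extra equation is consistent.
Reading off the reduced rows gives x_1 = -2, x_2 = -6.

x_1 = -2, x_2 = -6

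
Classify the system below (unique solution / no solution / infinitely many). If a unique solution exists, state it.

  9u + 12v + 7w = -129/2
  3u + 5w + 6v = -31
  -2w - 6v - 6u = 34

Row-reduce:
R1 ← R1 / (9).
R2 ← R2 − 3·R1.
R3 ← R3 + 6·R1.
R2 ← R2 / (2).
R1 ← R1 − 4/3·R2.
R3 ← R3 − 2·R2.
Row 3 reduces to 0 = 1/2, a contradiction. The system is inconsistent.

no solution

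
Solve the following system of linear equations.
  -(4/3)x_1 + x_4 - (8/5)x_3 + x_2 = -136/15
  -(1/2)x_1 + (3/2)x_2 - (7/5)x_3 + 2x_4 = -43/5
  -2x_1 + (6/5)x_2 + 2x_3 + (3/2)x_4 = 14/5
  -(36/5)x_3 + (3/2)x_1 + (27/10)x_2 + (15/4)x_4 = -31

Row-reduce:
R1 ← R1 / (-4/3).
R2 ← R2 + 1/2·R1.
R3 ← R3 + 2·R1.
R4 ← R4 − 3/2·R1.
R2 ← R2 / (9/8).
R1 ← R1 + 3/4·R2.
R3 ← R3 + 3/10·R2.
R4 ← R4 − 153/40·R2.
R3 ← R3 / (314/75).
R1 ← R1 − 2/3·R3.
R2 ← R2 + 32/45·R3.
R4 ← R4 + 157/25·R3.
Row 4 reduces to 0 = -1, a contradiction. The system is inconsistent.

no solution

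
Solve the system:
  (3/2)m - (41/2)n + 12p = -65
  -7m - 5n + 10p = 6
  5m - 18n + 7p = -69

Row-reduce:
R1 ← R1 / (3/2).
R2 ← R2 + 7·R1.
R3 ← R3 − 5·R1.
R2 ← R2 / (-302/3).
R1 ← R1 + 41/3·R2.
R3 ← R3 − 151/3·R2.
Row 3 reduces to 0 = -1, a contradiction. The system is inconsistent.

no solution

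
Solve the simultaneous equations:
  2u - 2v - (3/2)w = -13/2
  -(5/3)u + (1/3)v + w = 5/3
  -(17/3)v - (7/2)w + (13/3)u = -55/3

no solution

Row-reduce:
R1 ← R1 / (2).
R2 ← R2 + 5/3·R1.
R3 ← R3 − 13/3·R1.
R2 ← R2 / (-4/3).
R1 ← R1 + 1·R2.
R3 ← R3 + 4/3·R2.
Row 3 reduces to 0 = -1/2, a contradiction. The system is inconsistent.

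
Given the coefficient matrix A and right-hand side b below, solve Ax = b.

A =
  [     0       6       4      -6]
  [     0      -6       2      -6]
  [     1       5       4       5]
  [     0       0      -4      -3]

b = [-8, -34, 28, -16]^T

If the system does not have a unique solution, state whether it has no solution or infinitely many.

Row-reduce the augmented matrix:
Swap R1 and R3.
R2 ← R2 / (-6).
R1 ← R1 − 5·R2.
R3 ← R3 − 6·R2.
R3 ← R3 / (6).
R1 ← R1 − 17/3·R3.
R2 ← R2 + 1/3·R3.
R4 ← R4 + 4·R3.
R4 ← R4 / (-11).
R1 ← R1 − 34/3·R4.
R2 ← R2 − 1/3·R4.
R3 ← R3 + 2·R4.
Reading off the reduced rows gives x_1 = -6, x_2 = 2, x_3 = 1, x_4 = 4.

x_1 = -6, x_2 = 2, x_3 = 1, x_4 = 4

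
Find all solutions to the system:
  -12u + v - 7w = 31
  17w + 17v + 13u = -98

Row-reduce:
R1 ← R1 / (-12).
R2 ← R2 − 13·R1.
R2 ← R2 / (217/12).
R1 ← R1 + 1/12·R2.
Rank is 2 with 3 unknowns, leaving w free.

infinitely many solutions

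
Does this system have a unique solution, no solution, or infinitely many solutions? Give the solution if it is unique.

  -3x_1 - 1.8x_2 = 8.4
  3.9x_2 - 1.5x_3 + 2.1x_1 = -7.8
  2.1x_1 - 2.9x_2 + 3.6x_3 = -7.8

x_1 = -1, x_2 = -3, x_3 = -4

Row-reduce the augmented matrix:
R1 ← R1 / (-3).
R2 ← R2 − 21/10·R1.
R3 ← R3 − 21/10·R1.
R2 ← R2 / (66/25).
R1 ← R1 − 3/5·R2.
R3 ← R3 + 104/25·R2.
R3 ← R3 / (68/55).
R1 ← R1 − 15/44·R3.
R2 ← R2 + 25/44·R3.
Reading off the reduced rows gives x_1 = -1, x_2 = -3, x_3 = -4.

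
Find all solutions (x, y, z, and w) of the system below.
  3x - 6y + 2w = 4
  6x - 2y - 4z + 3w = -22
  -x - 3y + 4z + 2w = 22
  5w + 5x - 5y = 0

infinitely many solutions

Row-reduce:
R1 ← R1 / (3).
R2 ← R2 − 6·R1.
R3 ← R3 + 1·R1.
R4 ← R4 − 5·R1.
R2 ← R2 / (10).
R1 ← R1 + 2·R2.
R3 ← R3 + 5·R2.
R4 ← R4 − 5·R2.
R3 ← R3 / (2).
R1 ← R1 + 4/5·R3.
R2 ← R2 + 2/5·R3.
R4 ← R4 − 2·R3.
Rank is 3 with 4 unknowns, leaving w free.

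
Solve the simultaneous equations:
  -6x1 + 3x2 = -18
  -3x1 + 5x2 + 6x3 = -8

Row-reduce:
R1 ← R1 / (-6).
R2 ← R2 + 3·R1.
R2 ← R2 / (7/2).
R1 ← R1 + 1/2·R2.
Rank is 2 with 3 unknowns, leaving x3 free.

infinitely many solutions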